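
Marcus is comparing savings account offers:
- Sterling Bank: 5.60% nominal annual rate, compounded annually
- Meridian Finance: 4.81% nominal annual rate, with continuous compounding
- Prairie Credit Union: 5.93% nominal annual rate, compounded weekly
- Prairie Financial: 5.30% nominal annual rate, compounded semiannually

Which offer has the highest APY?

Sterling Bank: compounded annually, EAR = 5.600%
Meridian Finance: e^0.0481 − 1 = 4.928%
Prairie Credit Union: (1 + 0.0593/52)^52 − 1 = 6.106%
Prairie Financial: (1 + 0.0530/2)^2 − 1 = 5.370%
The highest effective annual rate is Prairie Credit Union at 6.106%.

Prairie Credit Union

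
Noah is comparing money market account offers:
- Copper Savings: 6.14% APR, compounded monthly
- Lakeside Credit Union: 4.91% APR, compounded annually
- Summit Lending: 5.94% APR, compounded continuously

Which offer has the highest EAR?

Copper Savings: (1 + 0.0614/12)^12 − 1 = 6.316%
Lakeside Credit Union: compounded annually, EAR = 4.910%
Summit Lending: e^0.0594 − 1 = 6.120%
The highest effective annual rate is Copper Savings at 6.316%.

Copper Savings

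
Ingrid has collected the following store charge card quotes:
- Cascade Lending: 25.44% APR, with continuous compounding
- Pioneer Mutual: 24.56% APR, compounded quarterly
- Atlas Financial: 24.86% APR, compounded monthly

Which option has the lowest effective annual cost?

Pioneer Mutual

Cascade Lending: e^0.2544 − 1 = 28.969%
Pioneer Mutual: (1 + 0.2456/4)^4 − 1 = 26.916%
Atlas Financial: (1 + 0.2486/12)^12 − 1 = 27.898%
The lowest effective annual rate is Pioneer Mutual at 26.916%.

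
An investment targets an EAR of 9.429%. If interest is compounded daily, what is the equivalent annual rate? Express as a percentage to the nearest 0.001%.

(1 + r/365)^365 − 1 = 0.09429, so 1 + r/365 = 1.09429^(1/365).
r/365 = 0.000247, so r = 0.090117 = 9.012%.

9.012%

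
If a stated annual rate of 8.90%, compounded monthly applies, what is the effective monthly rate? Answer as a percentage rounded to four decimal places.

With a nominal annual rate compounded monthly, the periodic rate is the nominal rate divided by 12.
i = 0.0890 / 12 = 0.0074167 = 0.7417%.

0.7417%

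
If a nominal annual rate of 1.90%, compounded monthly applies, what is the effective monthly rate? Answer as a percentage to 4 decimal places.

With a nominal annual rate compounded monthly, the periodic rate is the nominal rate divided by 12.
i = 0.0190 / 12 = 0.0015833 = 0.1583%.

0.1583%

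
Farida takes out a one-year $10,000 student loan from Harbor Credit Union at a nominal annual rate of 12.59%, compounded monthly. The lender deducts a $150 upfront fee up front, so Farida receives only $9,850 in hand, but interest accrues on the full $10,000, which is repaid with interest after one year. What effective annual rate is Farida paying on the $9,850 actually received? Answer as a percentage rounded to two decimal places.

15.07%

Amount owed after one year: 10,000 × (1 + 0.1259/12)^12 = 10,000 × 1.133425 = $11,334.25.
Effective rate on net proceeds: 11,334.25 / 9,850 − 1 = 0.150685 = 15.07%.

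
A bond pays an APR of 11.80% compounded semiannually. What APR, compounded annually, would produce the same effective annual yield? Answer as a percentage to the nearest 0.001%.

EAR = (1 + 0.1180/2)^2 − 1 = 0.121481.
Compounded annually, the equivalent nominal rate is the EAR itself: 12.148%.

12.148%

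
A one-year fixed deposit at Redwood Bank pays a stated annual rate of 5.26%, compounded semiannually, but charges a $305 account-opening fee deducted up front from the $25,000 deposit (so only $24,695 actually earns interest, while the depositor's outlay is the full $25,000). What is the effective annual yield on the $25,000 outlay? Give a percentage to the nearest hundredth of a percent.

4.04%

Value after one year: 24,695 × (1 + 0.0526/2)^2 = 24,695 × 1.053292 = $26,011.04.
Effective yield on the $25,000 outlay: 26,011.04 / 25,000 − 1 = 0.040442 = 4.04%.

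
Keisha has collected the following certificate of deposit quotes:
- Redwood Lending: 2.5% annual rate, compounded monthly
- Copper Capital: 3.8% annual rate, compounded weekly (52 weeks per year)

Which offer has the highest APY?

Redwood Lending: (1 + 0.025/12)^12 − 1 = 2.529%
Copper Capital: (1 + 0.038/52)^52 − 1 = 3.872%
The highest effective annual rate is Copper Capital at 3.872%.

Copper Capital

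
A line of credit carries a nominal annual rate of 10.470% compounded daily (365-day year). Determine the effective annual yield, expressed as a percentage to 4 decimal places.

11.0361%

EAR = (1 + 0.10470/365)^365 − 1.
= (1 + 0.000287)^365 − 1 = 1.110361 − 1 = 11.0361%.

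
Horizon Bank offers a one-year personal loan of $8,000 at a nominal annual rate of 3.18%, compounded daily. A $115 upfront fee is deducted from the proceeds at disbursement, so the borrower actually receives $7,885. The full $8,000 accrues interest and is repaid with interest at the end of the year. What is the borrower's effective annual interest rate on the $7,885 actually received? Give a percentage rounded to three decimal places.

4.737%

Amount owed after one year: 8,000 × (1 + 0.0318/365)^365 = 8,000 × 1.032310 = $8,258.48.
Effective rate on net proceeds: 8,258.48 / 7,885 − 1 = 0.047365 = 4.737%.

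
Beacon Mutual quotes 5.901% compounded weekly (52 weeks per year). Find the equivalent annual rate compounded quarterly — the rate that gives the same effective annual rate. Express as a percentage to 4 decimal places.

5.9413%

EAR = (1 + 0.05901/52)^52 − 1 = 0.060750.
Solve (1 + r/4)^4 = 1.060750: r/4 = 1.060750^(1/4) − 1 = 0.014853, so r = 0.059413 = 5.9413%.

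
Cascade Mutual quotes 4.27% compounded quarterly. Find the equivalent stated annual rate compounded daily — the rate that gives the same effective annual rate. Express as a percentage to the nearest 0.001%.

EAR = (1 + 0.0427/4)^4 − 1 = 0.043389.
Solve (1 + r/365)^365 = 1.043389: r/365 = 1.043389^(1/365) − 1 = 0.000116, so r = 0.042476 = 4.248%.

4.248%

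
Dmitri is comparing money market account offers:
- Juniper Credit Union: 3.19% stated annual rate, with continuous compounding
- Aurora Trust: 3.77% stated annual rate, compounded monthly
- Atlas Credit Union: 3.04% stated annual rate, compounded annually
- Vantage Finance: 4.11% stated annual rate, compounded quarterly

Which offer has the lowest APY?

Juniper Credit Union: e^0.0319 − 1 = 3.241%
Aurora Trust: (1 + 0.0377/12)^12 − 1 = 3.836%
Atlas Credit Union: compounded annually, EAR = 3.040%
Vantage Finance: (1 + 0.0411/4)^4 − 1 = 4.174%
The lowest effective annual rate is Atlas Credit Union at 3.040%.

Atlas Credit Union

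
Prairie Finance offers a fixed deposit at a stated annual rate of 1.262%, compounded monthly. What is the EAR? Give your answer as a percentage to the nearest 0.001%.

1.269%

EAR = (1 + 0.01262/12)^12 − 1.
= 1.012693 − 1 = 1.269%.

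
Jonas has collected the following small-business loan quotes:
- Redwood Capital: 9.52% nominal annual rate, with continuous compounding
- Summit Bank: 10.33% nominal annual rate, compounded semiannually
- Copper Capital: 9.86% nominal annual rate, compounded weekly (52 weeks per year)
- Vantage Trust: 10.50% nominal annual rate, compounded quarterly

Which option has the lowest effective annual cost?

Redwood Capital: e^0.0952 − 1 = 9.988%
Summit Bank: (1 + 0.1033/2)^2 − 1 = 10.597%
Copper Capital: (1 + 0.0986/52)^52 − 1 = 10.352%
Vantage Trust: (1 + 0.1050/4)^4 − 1 = 10.921%
The lowest effective annual rate is Redwood Capital at 9.988%.

Redwood Capital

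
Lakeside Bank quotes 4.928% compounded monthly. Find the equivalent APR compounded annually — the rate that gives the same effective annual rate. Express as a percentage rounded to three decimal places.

EAR = (1 + 0.04928/12)^12 − 1 = 0.050408.
Compounded annually, the equivalent nominal rate is the EAR itself: 5.041%.

5.041%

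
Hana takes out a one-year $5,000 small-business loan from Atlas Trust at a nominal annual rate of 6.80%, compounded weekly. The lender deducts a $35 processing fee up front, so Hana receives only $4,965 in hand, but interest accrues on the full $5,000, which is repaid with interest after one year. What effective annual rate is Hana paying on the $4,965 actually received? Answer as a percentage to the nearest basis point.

Amount owed after one year: 5,000 × (1 + 0.0680/52)^52 = 5,000 × 1.070318 = $5,351.59.
Effective rate on net proceeds: 5,351.59 / 4,965 − 1 = 0.077863 = 7.79%.

7.79%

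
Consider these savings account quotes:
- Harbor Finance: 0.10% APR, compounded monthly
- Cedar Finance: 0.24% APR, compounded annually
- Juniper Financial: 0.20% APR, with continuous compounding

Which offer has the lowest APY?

Harbor Finance

Harbor Finance: (1 + 0.0010/12)^12 − 1 = 0.100%
Cedar Finance: compounded annually, EAR = 0.240%
Juniper Financial: e^0.0020 − 1 = 0.200%
The lowest effective annual rate is Harbor Finance at 0.100%.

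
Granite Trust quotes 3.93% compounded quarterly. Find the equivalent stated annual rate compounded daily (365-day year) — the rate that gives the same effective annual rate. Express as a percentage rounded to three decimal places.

3.911%

EAR = (1 + 0.0393/4)^4 − 1 = 0.039883.
Solve (1 + r/365)^365 = 1.039883: r/365 = 1.039883^(1/365) − 1 = 0.000107, so r = 0.039110 = 3.911%.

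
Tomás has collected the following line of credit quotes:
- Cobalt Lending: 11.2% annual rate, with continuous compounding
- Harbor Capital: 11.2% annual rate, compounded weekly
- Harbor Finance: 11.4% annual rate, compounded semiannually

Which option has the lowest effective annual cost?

Harbor Finance

Cobalt Lending: e^0.112 − 1 = 11.851%
Harbor Capital: (1 + 0.112/52)^52 − 1 = 11.838%
Harbor Finance: (1 + 0.114/2)^2 − 1 = 11.725%
The lowest effective annual rate is Harbor Finance at 11.725%.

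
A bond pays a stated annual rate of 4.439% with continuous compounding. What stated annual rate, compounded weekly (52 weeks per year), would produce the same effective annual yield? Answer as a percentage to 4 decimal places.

4.4409%

EAR under continuous compounding: e^0.04439 − 1 = 0.045390.
Solve (1 + r/52)^52 = 1.045390: r/52 = 1.045390^(1/52) − 1 = 0.000854, so r = 0.044409 = 4.4409%.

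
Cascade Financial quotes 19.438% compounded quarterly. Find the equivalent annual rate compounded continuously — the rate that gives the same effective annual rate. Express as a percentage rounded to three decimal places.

18.980%

EAR = (1 + 0.19438/4)^4 − 1 = 0.209013.
Equivalent continuous rate: r = ln(1 + 0.209013) = 0.189805 = 18.980%.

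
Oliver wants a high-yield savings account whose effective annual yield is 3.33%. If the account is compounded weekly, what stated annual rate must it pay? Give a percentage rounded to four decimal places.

(1 + r/52)^52 − 1 = 0.0333, so 1 + r/52 = 1.0333^(1/52).
r/52 = 0.000630, so r = 0.032768 = 3.2768%.

3.2768%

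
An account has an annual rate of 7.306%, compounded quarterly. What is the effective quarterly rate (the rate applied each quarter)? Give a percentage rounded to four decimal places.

With a nominal annual rate compounded quarterly, the periodic rate is the nominal rate divided by 4.
i = 0.07306 / 4 = 0.0182650 = 1.8265%.

1.8265%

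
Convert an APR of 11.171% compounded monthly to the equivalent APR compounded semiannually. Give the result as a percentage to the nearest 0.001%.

11.434%

EAR = (1 + 0.11171/12)^12 − 1 = 0.117611.
Solve (1 + r/2)^2 = 1.117611: r/2 = 1.117611^(1/2) − 1 = 0.057171, so r = 0.114342 = 11.434%.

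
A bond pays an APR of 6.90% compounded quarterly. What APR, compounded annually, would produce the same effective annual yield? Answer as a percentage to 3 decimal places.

EAR = (1 + 0.0690/4)^4 − 1 = 0.070806.
Compounded annually, the equivalent nominal rate is the EAR itself: 7.081%.

7.081%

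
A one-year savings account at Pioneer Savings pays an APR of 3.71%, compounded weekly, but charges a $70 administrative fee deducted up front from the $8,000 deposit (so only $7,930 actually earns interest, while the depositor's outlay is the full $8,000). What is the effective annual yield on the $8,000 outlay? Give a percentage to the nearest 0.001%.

2.870%

Value after one year: 7,930 × (1 + 0.0371/52)^52 = 7,930 × 1.037783 = $8,229.62.
Effective yield on the $8,000 outlay: 8,229.62 / 8,000 − 1 = 0.028702 = 2.870%.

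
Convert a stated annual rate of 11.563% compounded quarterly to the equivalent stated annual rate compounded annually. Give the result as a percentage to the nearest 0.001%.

EAR = (1 + 0.11563/4)^4 − 1 = 0.120741.
Compounded annually, the equivalent nominal rate is the EAR itself: 12.074%.

12.074%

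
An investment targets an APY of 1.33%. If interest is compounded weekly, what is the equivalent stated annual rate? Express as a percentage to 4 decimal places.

(1 + r/52)^52 − 1 = 0.0133, so 1 + r/52 = 1.0133^(1/52).
r/52 = 0.000254, so r = 0.013214 = 1.3214%.

1.3214%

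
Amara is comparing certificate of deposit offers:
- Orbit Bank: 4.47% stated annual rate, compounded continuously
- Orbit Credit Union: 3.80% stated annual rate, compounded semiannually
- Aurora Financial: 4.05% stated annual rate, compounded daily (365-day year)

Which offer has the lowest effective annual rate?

Orbit Credit Union

Orbit Bank: e^0.0447 − 1 = 4.571%
Orbit Credit Union: (1 + 0.0380/2)^2 − 1 = 3.836%
Aurora Financial: (1 + 0.0405/365)^365 − 1 = 4.133%
The lowest effective annual rate is Orbit Credit Union at 3.836%.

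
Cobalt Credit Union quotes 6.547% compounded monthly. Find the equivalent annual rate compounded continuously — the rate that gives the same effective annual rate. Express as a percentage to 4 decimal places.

EAR = (1 + 0.06547/12)^12 − 1 = 0.067471.
Equivalent continuous rate: r = ln(1 + 0.067471) = 0.065292 = 6.5292%.

6.5292%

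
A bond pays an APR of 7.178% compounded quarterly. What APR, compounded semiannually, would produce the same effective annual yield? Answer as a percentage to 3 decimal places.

7.242%

EAR = (1 + 0.07178/4)^4 − 1 = 0.073735.
Solve (1 + r/2)^2 = 1.073735: r/2 = 1.073735^(1/2) − 1 = 0.036212, so r = 0.072424 = 7.242%.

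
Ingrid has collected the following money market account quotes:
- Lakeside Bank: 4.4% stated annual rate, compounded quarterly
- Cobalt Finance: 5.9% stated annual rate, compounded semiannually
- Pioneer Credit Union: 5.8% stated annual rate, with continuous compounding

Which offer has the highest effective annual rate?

Cobalt Finance

Lakeside Bank: (1 + 0.044/4)^4 − 1 = 4.473%
Cobalt Finance: (1 + 0.059/2)^2 − 1 = 5.987%
Pioneer Credit Union: e^0.058 − 1 = 5.971%
The highest effective annual rate is Cobalt Finance at 5.987%.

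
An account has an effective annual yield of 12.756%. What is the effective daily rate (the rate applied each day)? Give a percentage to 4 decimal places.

The per-day rate i satisfies (1 + i)^365 = 1 + 0.12756.
i = 1.12756^(1/365) − 1 = 0.0003290 = 0.0329%.

0.0329%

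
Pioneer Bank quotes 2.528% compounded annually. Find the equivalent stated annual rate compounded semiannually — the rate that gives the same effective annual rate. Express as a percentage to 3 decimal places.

Compounded annually, EAR = nominal = 0.025280.
Solve (1 + r/2)^2 = 1.025280: r/2 = 1.025280^(1/2) − 1 = 0.012561, so r = 0.025122 = 2.512%.

2.512%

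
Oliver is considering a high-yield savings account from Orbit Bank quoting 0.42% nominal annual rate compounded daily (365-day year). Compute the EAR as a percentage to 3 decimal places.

EAR = (1 + 0.0042/365)^365 − 1.
= 1.004209 − 1 = 0.421%.

0.421%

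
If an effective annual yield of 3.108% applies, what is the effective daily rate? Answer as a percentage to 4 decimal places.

The per-day rate i satisfies (1 + i)^365 = 1 + 0.03108.
i = 1.03108^(1/365) − 1 = 0.0000839 = 0.0084%.

0.0084%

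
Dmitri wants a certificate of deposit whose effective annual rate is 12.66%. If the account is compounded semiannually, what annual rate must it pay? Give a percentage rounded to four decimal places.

12.2828%

(1 + r/2)^2 − 1 = 0.1266, so 1 + r/2 = 1.1266^(1/2).
r/2 = 0.061414, so r = 0.122828 = 12.2828%.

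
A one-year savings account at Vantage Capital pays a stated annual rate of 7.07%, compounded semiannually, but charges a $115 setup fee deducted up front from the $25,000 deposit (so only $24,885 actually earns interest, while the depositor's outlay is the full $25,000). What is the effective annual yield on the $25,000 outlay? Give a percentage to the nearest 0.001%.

6.702%

Value after one year: 24,885 × (1 + 0.0707/2)^2 = 24,885 × 1.071950 = $26,675.47.
Effective yield on the $25,000 outlay: 26,675.47 / 25,000 − 1 = 0.067019 = 6.702%.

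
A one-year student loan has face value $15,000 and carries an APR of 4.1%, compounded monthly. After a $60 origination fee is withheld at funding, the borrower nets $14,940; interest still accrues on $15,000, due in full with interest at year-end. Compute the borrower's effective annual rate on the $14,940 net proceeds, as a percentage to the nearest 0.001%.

Amount owed after one year: 15,000 × (1 + 0.041/12)^12 = 15,000 × 1.041779 = $15,626.69.
Effective rate on net proceeds: 15,626.69 / 14,940 − 1 = 0.045963 = 4.596%.

4.596%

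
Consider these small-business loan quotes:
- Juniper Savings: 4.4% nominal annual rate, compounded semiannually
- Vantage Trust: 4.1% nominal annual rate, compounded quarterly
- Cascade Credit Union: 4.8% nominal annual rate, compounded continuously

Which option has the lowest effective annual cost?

Juniper Savings: (1 + 0.044/2)^2 − 1 = 4.448%
Vantage Trust: (1 + 0.041/4)^4 − 1 = 4.163%
Cascade Credit Union: e^0.048 − 1 = 4.917%
The lowest effective annual rate is Vantage Trust at 4.163%.

Vantage Trust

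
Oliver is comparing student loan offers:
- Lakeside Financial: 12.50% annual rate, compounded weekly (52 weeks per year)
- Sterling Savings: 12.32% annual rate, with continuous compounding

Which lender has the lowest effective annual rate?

Lakeside Financial: (1 + 0.1250/52)^52 − 1 = 13.298%
Sterling Savings: e^0.1232 − 1 = 13.111%
The lowest effective annual rate is Sterling Savings at 13.111%.

Sterling Savings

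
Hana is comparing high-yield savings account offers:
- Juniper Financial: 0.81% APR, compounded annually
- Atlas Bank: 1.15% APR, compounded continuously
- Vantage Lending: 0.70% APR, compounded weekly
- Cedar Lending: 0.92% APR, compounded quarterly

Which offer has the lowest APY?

Juniper Financial: compounded annually, EAR = 0.810%
Atlas Bank: e^0.0115 − 1 = 1.157%
Vantage Lending: (1 + 0.0070/52)^52 − 1 = 0.702%
Cedar Lending: (1 + 0.0092/4)^4 − 1 = 0.923%
The lowest effective annual rate is Vantage Lending at 0.702%.

Vantage Lending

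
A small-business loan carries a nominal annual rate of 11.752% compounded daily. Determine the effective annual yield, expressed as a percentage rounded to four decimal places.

12.4683%

EAR = (1 + 0.11752/365)^365 − 1.
= (1 + 0.000322)^365 − 1 = 1.124683 − 1 = 12.4683%.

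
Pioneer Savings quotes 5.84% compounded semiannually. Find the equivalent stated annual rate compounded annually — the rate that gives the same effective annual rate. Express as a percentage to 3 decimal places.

EAR = (1 + 0.0584/2)^2 − 1 = 0.059253.
Compounded annually, the equivalent nominal rate is the EAR itself: 5.925%.

5.925%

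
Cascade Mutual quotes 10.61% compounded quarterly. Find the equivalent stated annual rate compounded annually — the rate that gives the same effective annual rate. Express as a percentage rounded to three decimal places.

EAR = (1 + 0.1061/4)^4 − 1 = 0.110397.
Compounded annually, the equivalent nominal rate is the EAR itself: 11.040%.

11.040%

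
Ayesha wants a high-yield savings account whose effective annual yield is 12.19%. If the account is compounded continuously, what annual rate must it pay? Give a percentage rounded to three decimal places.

11.502%

Continuous: nominal r satisfies e^r − 1 = 0.1219.
r = ln(1 + 0.1219) = ln(1.1219) = 0.115024 = 11.502%.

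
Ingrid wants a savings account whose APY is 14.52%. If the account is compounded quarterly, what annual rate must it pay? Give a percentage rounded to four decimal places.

13.7903%

(1 + r/4)^4 − 1 = 0.1452, so 1 + r/4 = 1.1452^(1/4).
r/4 = 0.034476, so r = 0.137903 = 13.7903%.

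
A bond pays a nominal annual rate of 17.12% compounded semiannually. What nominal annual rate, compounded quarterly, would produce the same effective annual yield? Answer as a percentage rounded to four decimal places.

EAR = (1 + 0.1712/2)^2 − 1 = 0.178527.
Solve (1 + r/4)^4 = 1.178527: r/4 = 1.178527^(1/4) − 1 = 0.041921, so r = 0.167685 = 16.7685%.

16.7685%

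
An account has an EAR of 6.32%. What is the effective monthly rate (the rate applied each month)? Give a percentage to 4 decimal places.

The per-month rate i satisfies (1 + i)^12 = 1 + 0.0632.
i = 1.0632^(1/12) − 1 = 0.0051200 = 0.5120%.

0.5120%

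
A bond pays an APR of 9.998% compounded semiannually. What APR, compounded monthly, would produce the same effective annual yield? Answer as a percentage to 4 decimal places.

EAR = (1 + 0.09998/2)^2 − 1 = 0.102479.
Solve (1 + r/12)^12 = 1.102479: r/12 = 1.102479^(1/12) − 1 = 0.008163, so r = 0.097959 = 9.7959%.

9.7959%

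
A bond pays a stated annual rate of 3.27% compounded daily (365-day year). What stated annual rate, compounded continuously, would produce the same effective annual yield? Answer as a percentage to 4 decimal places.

EAR = (1 + 0.0327/365)^365 − 1 = 0.033239.
Equivalent continuous rate: r = ln(1 + 0.033239) = 0.032699 = 3.2699%.

3.2699%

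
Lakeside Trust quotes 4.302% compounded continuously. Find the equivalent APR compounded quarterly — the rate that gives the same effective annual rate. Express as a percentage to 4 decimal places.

4.3252%

EAR under continuous compounding: e^0.04302 − 1 = 0.043959.
Solve (1 + r/4)^4 = 1.043959: r/4 = 1.043959^(1/4) − 1 = 0.010813, so r = 0.043252 = 4.3252%.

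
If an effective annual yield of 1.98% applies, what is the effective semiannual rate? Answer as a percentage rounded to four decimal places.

The per-half-year rate i satisfies (1 + i)^2 = 1 + 0.0198.
i = 1.0198^(1/2) − 1 = 0.0098515 = 0.9851%.

0.9851%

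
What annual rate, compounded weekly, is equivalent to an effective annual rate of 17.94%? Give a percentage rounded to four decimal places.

(1 + r/52)^52 − 1 = 0.1794, so 1 + r/52 = 1.1794^(1/52).
r/52 = 0.003178, so r = 0.165268 = 16.5268%.

16.5268%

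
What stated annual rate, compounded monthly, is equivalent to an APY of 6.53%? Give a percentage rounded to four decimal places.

(1 + r/12)^12 − 1 = 0.0653, so 1 + r/12 = 1.0653^(1/12).
r/12 = 0.005285, so r = 0.063423 = 6.3423%.

6.3423%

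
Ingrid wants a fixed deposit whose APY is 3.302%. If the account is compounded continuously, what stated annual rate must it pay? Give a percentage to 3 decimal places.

Continuous: nominal r satisfies e^r − 1 = 0.03302.
r = ln(1 + 0.03302) = ln(1.03302) = 0.032487 = 3.249%.

3.249%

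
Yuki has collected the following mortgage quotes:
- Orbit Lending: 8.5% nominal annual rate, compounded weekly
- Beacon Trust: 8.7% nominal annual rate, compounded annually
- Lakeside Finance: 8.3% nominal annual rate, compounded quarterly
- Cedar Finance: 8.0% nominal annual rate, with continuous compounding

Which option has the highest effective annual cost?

Orbit Lending

Orbit Lending: (1 + 0.085/52)^52 − 1 = 8.864%
Beacon Trust: compounded annually, EAR = 8.700%
Lakeside Finance: (1 + 0.083/4)^4 − 1 = 8.562%
Cedar Finance: e^0.080 − 1 = 8.329%
The highest effective annual rate is Orbit Lending at 8.864%.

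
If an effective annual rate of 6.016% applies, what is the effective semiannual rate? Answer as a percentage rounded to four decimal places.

The per-half-year rate i satisfies (1 + i)^2 = 1 + 0.06016.
i = 1.06016^(1/2) − 1 = 0.0296407 = 2.9641%.

2.9641%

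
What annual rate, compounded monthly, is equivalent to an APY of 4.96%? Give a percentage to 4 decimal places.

(1 + r/12)^12 − 1 = 0.0496, so 1 + r/12 = 1.0496^(1/12).
r/12 = 0.004042, so r = 0.048507 = 4.8507%.

4.8507%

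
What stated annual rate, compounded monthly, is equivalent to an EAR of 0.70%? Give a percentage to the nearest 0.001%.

(1 + r/12)^12 − 1 = 0.0070, so 1 + r/12 = 1.0070^(1/12).
r/12 = 0.000581, so r = 0.006978 = 0.698%.

0.698%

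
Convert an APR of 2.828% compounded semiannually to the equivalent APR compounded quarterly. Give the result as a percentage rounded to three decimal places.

2.818%

EAR = (1 + 0.02828/2)^2 − 1 = 0.028480.
Solve (1 + r/4)^4 = 1.028480: r/4 = 1.028480^(1/4) − 1 = 0.007045, so r = 0.028181 = 2.818%.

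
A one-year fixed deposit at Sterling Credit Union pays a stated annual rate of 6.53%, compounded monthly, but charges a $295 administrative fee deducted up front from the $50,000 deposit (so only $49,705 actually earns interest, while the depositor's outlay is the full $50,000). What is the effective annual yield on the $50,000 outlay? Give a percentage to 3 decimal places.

6.099%

Value after one year: 49,705 × (1 + 0.0653/12)^12 = 49,705 × 1.067290 = $53,049.66.
Effective yield on the $50,000 outlay: 53,049.66 / 50,000 − 1 = 0.060993 = 6.099%.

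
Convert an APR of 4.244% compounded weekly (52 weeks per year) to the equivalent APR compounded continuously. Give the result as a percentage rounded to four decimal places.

4.2423%

EAR = (1 + 0.04244/52)^52 − 1 = 0.043335.
Equivalent continuous rate: r = ln(1 + 0.043335) = 0.042423 = 4.2423%.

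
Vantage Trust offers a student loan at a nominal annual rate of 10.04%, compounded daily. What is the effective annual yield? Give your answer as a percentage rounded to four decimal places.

EAR = (1 + 0.1004/365)^365 − 1.
= 1.105598 − 1 = 10.5598%.

10.5598%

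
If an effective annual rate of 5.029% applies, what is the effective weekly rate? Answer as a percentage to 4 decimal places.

0.0944%

The per-week rate i satisfies (1 + i)^52 = 1 + 0.05029.
i = 1.05029^(1/52) − 1 = 0.0009440 = 0.0944%.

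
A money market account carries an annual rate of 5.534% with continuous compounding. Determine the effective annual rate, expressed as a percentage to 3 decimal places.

5.690%

With continuous compounding, EAR = e^0.05534 − 1.
e^0.05534 = 1.056900, so EAR = 0.056900 = 5.690%.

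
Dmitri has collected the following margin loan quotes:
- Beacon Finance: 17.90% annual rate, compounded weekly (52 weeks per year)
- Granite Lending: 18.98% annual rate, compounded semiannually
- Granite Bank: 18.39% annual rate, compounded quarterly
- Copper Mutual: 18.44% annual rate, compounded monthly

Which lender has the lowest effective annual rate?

Beacon Finance: (1 + 0.1790/52)^52 − 1 = 19.565%
Granite Lending: (1 + 0.1898/2)^2 − 1 = 19.881%
Granite Bank: (1 + 0.1839/4)^4 − 1 = 19.698%
Copper Mutual: (1 + 0.1844/12)^12 − 1 = 20.081%
The lowest effective annual rate is Beacon Finance at 19.565%.

Beacon Finance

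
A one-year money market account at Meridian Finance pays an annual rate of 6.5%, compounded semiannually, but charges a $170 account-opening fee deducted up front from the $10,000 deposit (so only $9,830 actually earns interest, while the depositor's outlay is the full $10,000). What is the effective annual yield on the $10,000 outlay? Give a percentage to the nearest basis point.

4.79%

Value after one year: 9,830 × (1 + 0.065/2)^2 = 9,830 × 1.066056 = $10,479.33.
Effective yield on the $10,000 outlay: 10,479.33 / 10,000 − 1 = 0.047933 = 4.79%.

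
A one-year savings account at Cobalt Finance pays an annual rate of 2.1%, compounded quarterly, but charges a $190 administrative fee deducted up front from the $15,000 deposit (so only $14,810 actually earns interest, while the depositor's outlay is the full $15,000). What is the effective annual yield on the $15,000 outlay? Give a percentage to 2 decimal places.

0.82%

Value after one year: 14,810 × (1 + 0.021/4)^4 = 14,810 × 1.021166 = $15,123.47.
Effective yield on the $15,000 outlay: 15,123.47 / 15,000 − 1 = 0.008231 = 0.82%.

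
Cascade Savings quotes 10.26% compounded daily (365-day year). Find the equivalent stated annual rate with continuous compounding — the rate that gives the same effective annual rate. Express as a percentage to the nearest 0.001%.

EAR = (1 + 0.1026/365)^365 − 1 = 0.108032.
Equivalent continuous rate: r = ln(1 + 0.108032) = 0.102586 = 10.259%.

10.259%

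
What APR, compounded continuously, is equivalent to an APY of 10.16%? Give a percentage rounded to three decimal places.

9.676%

Continuous: nominal r satisfies e^r − 1 = 0.1016.
r = ln(1 + 0.1016) = ln(1.1016) = 0.096764 = 9.676%.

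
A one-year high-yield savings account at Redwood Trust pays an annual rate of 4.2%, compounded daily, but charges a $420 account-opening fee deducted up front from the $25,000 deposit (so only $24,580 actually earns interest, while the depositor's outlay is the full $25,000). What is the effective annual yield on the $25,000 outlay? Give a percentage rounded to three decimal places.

Value after one year: 24,580 × (1 + 0.042/365)^365 = 24,580 × 1.042892 = $25,634.28.
Effective yield on the $25,000 outlay: 25,634.28 / 25,000 − 1 = 0.025371 = 2.537%.

2.537%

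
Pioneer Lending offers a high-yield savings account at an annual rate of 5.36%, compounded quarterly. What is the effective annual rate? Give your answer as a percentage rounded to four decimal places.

5.4687%

EAR = (1 + 0.0536/4)^4 − 1.
= 1.054687 − 1 = 5.4687%.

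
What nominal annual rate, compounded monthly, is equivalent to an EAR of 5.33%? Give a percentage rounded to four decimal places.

(1 + r/12)^12 − 1 = 0.0533, so 1 + r/12 = 1.0533^(1/12).
r/12 = 0.004337, so r = 0.052041 = 5.2041%.

5.2041%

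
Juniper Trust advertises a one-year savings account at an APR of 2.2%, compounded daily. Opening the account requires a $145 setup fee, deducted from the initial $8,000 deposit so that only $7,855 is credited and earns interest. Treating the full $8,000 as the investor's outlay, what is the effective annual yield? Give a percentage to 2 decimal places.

0.37%

Value after one year: 7,855 × (1 + 0.022/365)^365 = 7,855 × 1.022243 = $8,029.72.
Effective yield on the $8,000 outlay: 8,029.72 / 8,000 − 1 = 0.003715 = 0.37%.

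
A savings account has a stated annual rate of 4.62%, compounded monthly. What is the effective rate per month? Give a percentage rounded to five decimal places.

With a nominal annual rate compounded monthly, the periodic rate is the nominal rate divided by 12.
i = 0.0462 / 12 = 0.0038500 = 0.38500%.

0.38500%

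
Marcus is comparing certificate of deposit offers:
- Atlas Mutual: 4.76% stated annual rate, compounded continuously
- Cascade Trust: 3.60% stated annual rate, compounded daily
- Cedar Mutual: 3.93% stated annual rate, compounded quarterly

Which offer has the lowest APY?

Cascade Trust

Atlas Mutual: e^0.0476 − 1 = 4.875%
Cascade Trust: (1 + 0.0360/365)^365 − 1 = 3.665%
Cedar Mutual: (1 + 0.0393/4)^4 − 1 = 3.988%
The lowest effective annual rate is Cascade Trust at 3.665%.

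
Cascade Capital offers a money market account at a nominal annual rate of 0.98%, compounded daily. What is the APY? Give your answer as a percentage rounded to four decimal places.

0.9848%

EAR = (1 + 0.0098/365)^365 − 1.
= (1 + 0.000027)^365 − 1 = 1.009848 − 1 = 0.9848%.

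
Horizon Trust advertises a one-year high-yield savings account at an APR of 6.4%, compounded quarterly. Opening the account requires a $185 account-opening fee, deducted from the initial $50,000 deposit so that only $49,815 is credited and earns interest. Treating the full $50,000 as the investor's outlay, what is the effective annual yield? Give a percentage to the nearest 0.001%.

Value after one year: 49,815 × (1 + 0.064/4)^4 = 49,815 × 1.065552 = $53,080.50.
Effective yield on the $50,000 outlay: 53,080.50 / 50,000 − 1 = 0.061610 = 6.161%.

6.161%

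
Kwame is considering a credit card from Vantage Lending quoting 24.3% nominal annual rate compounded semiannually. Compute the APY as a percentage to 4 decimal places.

25.7762%

EAR = (1 + 0.243/2)^2 − 1.
= 1.257762 − 1 = 25.7762%.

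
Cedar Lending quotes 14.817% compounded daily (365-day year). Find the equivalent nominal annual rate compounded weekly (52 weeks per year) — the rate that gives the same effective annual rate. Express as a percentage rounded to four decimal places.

14.8351%

EAR = (1 + 0.14817/365)^365 − 1 = 0.159675.
Solve (1 + r/52)^52 = 1.159675: r/52 = 1.159675^(1/52) − 1 = 0.002853, so r = 0.148351 = 14.8351%.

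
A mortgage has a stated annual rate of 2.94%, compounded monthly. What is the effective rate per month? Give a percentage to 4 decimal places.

With a nominal annual rate compounded monthly, the periodic rate is the nominal rate divided by 12.
i = 0.0294 / 12 = 0.0024500 = 0.2450%.

0.2450%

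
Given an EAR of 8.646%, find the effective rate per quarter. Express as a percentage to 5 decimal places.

2.09476%

The per-quarter rate i satisfies (1 + i)^4 = 1 + 0.08646.
i = 1.08646^(1/4) − 1 = 0.0209476 = 2.09476%.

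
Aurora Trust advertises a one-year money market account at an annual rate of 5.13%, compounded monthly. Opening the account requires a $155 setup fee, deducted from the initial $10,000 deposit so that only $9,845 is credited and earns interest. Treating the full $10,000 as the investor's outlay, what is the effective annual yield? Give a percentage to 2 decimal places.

3.62%

Value after one year: 9,845 × (1 + 0.0513/12)^12 = 9,845 × 1.052524 = $10,362.09.
Effective yield on the $10,000 outlay: 10,362.09 / 10,000 − 1 = 0.036209 = 3.62%.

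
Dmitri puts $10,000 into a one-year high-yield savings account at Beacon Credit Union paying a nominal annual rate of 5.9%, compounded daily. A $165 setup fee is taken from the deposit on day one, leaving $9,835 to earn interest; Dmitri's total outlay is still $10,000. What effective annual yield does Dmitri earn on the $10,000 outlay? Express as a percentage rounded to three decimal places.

4.327%

Value after one year: 9,835 × (1 + 0.059/365)^365 = 9,835 × 1.060770 = $10,432.67.
Effective yield on the $10,000 outlay: 10,432.67 / 10,000 − 1 = 0.043267 = 4.327%.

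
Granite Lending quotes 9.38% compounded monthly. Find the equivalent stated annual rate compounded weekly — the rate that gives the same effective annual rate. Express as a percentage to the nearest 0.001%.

EAR = (1 + 0.0938/12)^12 − 1 = 0.097940.
Solve (1 + r/52)^52 = 1.097940: r/52 = 1.097940^(1/52) − 1 = 0.001798, so r = 0.093519 = 9.352%.

9.352%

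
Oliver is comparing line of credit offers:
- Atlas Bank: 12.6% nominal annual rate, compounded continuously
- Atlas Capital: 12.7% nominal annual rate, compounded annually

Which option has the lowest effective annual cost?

Atlas Bank: e^0.126 − 1 = 13.428%
Atlas Capital: compounded annually, EAR = 12.700%
The lowest effective annual rate is Atlas Capital at 12.700%.

Atlas Capital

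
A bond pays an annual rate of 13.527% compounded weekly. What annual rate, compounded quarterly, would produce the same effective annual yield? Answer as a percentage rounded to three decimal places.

13.740%

EAR = (1 + 0.13527/52)^52 − 1 = 0.144645.
Solve (1 + r/4)^4 = 1.144645: r/4 = 1.144645^(1/4) − 1 = 0.034350, so r = 0.137402 = 13.740%.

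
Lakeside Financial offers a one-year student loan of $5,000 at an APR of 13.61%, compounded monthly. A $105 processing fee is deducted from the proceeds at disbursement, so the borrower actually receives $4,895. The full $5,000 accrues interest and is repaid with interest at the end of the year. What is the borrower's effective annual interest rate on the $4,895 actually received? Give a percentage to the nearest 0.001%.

16.948%

Amount owed after one year: 5,000 × (1 + 0.1361/12)^12 = 5,000 × 1.144919 = $5,724.60.
Effective rate on net proceeds: 5,724.60 / 4,895 − 1 = 0.169478 = 16.948%.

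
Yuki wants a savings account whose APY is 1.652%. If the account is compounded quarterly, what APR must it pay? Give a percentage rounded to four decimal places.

1.6419%

(1 + r/4)^4 − 1 = 0.01652, so 1 + r/4 = 1.01652^(1/4).
r/4 = 0.004105, so r = 0.016419 = 1.6419%.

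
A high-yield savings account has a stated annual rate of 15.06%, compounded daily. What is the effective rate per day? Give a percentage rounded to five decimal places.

With a nominal annual rate compounded daily, the periodic rate is the nominal rate divided by 365.
i = 0.1506 / 365 = 0.0004126 = 0.04126%.

0.04126%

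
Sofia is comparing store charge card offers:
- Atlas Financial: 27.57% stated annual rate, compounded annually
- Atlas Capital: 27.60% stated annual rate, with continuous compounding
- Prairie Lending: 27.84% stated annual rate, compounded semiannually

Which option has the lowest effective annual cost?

Atlas Financial

Atlas Financial: compounded annually, EAR = 27.570%
Atlas Capital: e^0.2760 − 1 = 31.785%
Prairie Lending: (1 + 0.2784/2)^2 − 1 = 29.778%
The lowest effective annual rate is Atlas Financial at 27.570%.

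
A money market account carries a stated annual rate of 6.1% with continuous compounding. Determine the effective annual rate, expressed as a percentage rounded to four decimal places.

With continuous compounding, EAR = e^0.061 − 1.
e^0.061 = 1.062899, so EAR = 0.062899 = 6.2899%.

6.2899%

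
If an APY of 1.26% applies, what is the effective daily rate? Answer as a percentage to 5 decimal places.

0.00343%

The per-day rate i satisfies (1 + i)^365 = 1 + 0.0126.
i = 1.0126^(1/365) − 1 = 0.0000343 = 0.00343%.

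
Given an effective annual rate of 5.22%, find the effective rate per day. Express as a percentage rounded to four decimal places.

The per-day rate i satisfies (1 + i)^365 = 1 + 0.0522.
i = 1.0522^(1/365) − 1 = 0.0001394 = 0.0139%.

0.0139%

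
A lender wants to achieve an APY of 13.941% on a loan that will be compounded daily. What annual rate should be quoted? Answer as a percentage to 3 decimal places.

(1 + r/365)^365 − 1 = 0.13941, so 1 + r/365 = 1.13941^(1/365).
r/365 = 0.000358, so r = 0.130534 = 13.053%.

13.053%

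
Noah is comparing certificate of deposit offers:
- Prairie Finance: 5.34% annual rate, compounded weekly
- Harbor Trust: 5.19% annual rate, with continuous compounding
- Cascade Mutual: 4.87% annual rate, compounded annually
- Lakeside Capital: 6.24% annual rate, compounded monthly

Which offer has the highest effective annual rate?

Lakeside Capital

Prairie Finance: (1 + 0.0534/52)^52 − 1 = 5.482%
Harbor Trust: e^0.0519 − 1 = 5.327%
Cascade Mutual: compounded annually, EAR = 4.870%
Lakeside Capital: (1 + 0.0624/12)^12 − 1 = 6.422%
The highest effective annual rate is Lakeside Capital at 6.422%.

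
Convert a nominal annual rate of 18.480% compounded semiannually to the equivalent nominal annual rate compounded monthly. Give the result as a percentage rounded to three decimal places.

EAR = (1 + 0.18480/2)^2 − 1 = 0.193338.
Solve (1 + r/12)^12 = 1.193338: r/12 = 1.193338^(1/12) − 1 = 0.014839, so r = 0.178062 = 17.806%.

17.806%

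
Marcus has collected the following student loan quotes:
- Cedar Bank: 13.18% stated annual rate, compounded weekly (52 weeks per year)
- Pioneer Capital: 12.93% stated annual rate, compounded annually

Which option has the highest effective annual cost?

Cedar Bank

Cedar Bank: (1 + 0.1318/52)^52 − 1 = 14.069%
Pioneer Capital: compounded annually, EAR = 12.930%
The highest effective annual rate is Cedar Bank at 14.069%.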